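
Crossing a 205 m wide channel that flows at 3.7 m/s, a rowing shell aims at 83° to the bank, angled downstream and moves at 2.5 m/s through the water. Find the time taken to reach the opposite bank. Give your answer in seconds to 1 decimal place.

82.6 s

The component of the rowing shell's velocity perpendicular to the bank is 2.5 × sin 83° = 2.481 m/s.
Only the cross-stream component determines the crossing time; the current contributes nothing perpendicular to the bank.
Time = 205 / 2.481 = 82.616 s.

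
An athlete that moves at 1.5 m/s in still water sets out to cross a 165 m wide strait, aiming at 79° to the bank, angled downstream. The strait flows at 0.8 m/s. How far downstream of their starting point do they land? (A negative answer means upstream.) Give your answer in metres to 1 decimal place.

121.7 m

Perpendicular speed = 1.472 m/s; crossing time = 165 / 1.472 = 112.059 s.
Net downstream speed = 1.086 m/s.
Drift = 1.086 × 112.059 = 121.720 m (downstream).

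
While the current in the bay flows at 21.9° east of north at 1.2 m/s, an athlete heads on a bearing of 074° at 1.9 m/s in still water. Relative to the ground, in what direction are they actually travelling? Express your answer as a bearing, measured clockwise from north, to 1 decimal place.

Taking east as x and north as y: velocity relative to the water = (1.826, 0.524) m/s; the water relative to ground = (0.448, 1.113) m/s.
Velocity relative to ground = (1.826, 0.524) + (0.448, 1.113) = (2.274, 1.637) m/s.
Bearing = atan2(2.27, 1.64) = 54.25° clockwise from north.

054.2°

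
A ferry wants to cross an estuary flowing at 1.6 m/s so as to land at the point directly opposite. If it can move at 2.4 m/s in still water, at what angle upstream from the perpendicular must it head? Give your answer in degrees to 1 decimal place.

To cancel the current, the upstream component of the ferry's velocity must equal the flow: 2.4 sin θ = 1.6.
sin θ = 1.6 / 2.4 = 0.6667.
θ = arcsin(0.6667) = 41.810°.

41.8°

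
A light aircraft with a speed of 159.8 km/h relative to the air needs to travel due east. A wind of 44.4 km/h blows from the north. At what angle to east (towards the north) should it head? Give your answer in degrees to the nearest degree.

16°

The wind pushes perpendicular to the desired track; the heading must have a component into the wind equal to 44.4 km/h: 159.8 sin θ = 44.4.
sin θ = 0.2778, so θ = 16.132°.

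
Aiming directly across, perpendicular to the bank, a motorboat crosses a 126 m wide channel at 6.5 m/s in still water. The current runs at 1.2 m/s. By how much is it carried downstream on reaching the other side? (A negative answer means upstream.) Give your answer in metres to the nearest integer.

Perpendicular speed = 6.500 m/s; crossing time = 126 / 6.500 = 19.385 s.
Net downstream speed = 1.200 m/s.
Drift = 1.200 × 19.385 = 23.262 m (downstream).

23 m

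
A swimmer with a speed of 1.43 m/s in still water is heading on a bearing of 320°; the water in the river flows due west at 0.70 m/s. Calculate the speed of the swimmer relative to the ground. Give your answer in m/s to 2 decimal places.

1.95 m/s

Taking east as x and north as y: velocity relative to the water = (-0.919, 1.095) m/s; the water relative to ground = (-0.700, 0.000) m/s.
Velocity relative to ground = (-0.919, 1.095) + (-0.700, 0.000) = (-1.619, 1.095) m/s.
Speed = |(-1.619, 1.095)| = 1.955 m/s.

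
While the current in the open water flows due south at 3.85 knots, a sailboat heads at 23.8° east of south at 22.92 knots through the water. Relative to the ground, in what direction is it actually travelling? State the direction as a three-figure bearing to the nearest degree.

160°

Taking east as x and north as y: velocity relative to the water = (9.249, -20.971) knots; the water relative to ground = (0.000, -3.850) knots.
Velocity relative to ground = (9.249, -20.971) + (0.000, -3.850) = (9.249, -24.821) knots.
Bearing = atan2(9.25, -24.82) = 159.56° clockwise from north.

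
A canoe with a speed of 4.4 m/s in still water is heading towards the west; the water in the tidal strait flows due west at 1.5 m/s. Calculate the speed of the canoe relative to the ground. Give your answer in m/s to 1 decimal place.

Taking east as x and north as y: velocity relative to the water = (-4.400, 0.000) m/s; the water relative to ground = (-1.500, 0.000) m/s.
Velocity relative to ground = (-4.400, 0.000) + (-1.500, 0.000) = (-5.900, 0.000) m/s.
Speed = |(-5.900, 0.000)| = 5.900 m/s.

5.9 m/s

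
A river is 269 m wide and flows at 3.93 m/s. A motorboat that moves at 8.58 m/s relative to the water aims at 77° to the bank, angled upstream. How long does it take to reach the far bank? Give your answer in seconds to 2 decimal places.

32.18 s

The component of the motorboat's velocity perpendicular to the bank is 8.58 × sin 77° = 8.360 m/s.
The current is parallel to the bank, so it does not affect the crossing time.
Time = 269 / 8.360 = 32.177 s.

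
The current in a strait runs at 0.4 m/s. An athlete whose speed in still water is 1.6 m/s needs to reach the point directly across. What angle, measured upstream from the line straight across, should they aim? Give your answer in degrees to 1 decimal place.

To cancel the current, the upstream component of the athlete's velocity must equal the flow: 1.6 sin θ = 0.4.
sin θ = 0.4 / 1.6 = 0.2500.
θ = arcsin(0.2500) = 14.478°.

14.5°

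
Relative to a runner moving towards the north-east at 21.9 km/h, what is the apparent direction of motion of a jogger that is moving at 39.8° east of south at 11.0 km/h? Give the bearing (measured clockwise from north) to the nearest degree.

Taking east as x and north as y: jogger velocity = (7.041, -8.451) km/h; runner velocity = (15.486, 15.486) km/h.
Velocity of jogger relative to runner = (7.041, -8.451) − (15.486, 15.486) = (-8.444, -23.937) km/h.
Bearing = atan2(-8.44, -23.94) = 199.43° clockwise from north.

199°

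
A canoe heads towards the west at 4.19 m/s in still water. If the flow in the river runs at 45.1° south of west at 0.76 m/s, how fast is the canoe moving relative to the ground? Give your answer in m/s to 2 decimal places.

4.76 m/s

Taking east as x and north as y: velocity relative to the water = (-4.190, 0.000) m/s; the water relative to ground = (-0.536, -0.538) m/s.
Velocity relative to ground = (-4.190, 0.000) + (-0.536, -0.538) = (-4.726, -0.538) m/s.
Speed = |(-4.726, -0.538)| = 4.757 m/s.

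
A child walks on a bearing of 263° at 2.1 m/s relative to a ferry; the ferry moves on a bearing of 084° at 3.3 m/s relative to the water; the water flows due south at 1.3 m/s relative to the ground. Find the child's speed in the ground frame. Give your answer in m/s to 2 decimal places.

1.70 m/s

In east/north components (m/s): child relative to ferry = (-2.084, -0.256); ferry relative to water = (3.282, 0.345); water relative to ground = (0.000, -1.300).
Sum = (1.198, -1.211) m/s.
Speed = |(1.198, -1.211)| = 1.703 m/s.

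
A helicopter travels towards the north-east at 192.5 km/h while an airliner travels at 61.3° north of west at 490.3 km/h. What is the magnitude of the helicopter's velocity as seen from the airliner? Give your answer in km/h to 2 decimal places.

Taking east as x and north as y: helicopter velocity = (136.118, 136.118) km/h; airliner velocity = (-235.454, 430.065) km/h.
Velocity of helicopter relative to airliner = (136.118, 136.118) − (-235.454, 430.065) = (371.572, -293.947) km/h.
Magnitude = |(371.572, -293.947)| = 473.783 km/h.

473.78 km/h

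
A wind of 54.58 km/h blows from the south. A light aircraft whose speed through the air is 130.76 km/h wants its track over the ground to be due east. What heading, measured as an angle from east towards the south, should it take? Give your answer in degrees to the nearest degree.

The wind pushes perpendicular to the desired track; the heading must have a component into the wind equal to 54.58 km/h: 130.76 sin θ = 54.58.
sin θ = 0.4174, so θ = 24.671°.

25°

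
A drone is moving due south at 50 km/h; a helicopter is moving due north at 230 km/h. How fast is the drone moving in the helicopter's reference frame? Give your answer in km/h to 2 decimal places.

280.00 km/h

Taking east as x and north as y: drone velocity = (0.000, -50.000) km/h; helicopter velocity = (0.000, 230.000) km/h.
Velocity of drone relative to helicopter = (0.000, -50.000) − (0.000, 230.000) = (0.000, -280.000) km/h.
Magnitude = |(0.000, -280.000)| = 280.000 km/h.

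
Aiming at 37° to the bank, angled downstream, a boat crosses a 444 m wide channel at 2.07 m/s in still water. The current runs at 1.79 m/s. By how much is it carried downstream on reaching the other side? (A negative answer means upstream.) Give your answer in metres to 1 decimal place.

1227.2 m

Perpendicular speed = 1.246 m/s; crossing time = 444 / 1.246 = 356.410 s.
Net downstream speed = 3.443 m/s.
Drift = 3.443 × 356.410 = 1227.181 m (downstream).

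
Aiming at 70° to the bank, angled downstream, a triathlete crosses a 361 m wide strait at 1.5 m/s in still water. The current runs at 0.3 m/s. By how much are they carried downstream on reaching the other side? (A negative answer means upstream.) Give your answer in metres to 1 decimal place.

Perpendicular speed = 1.410 m/s; crossing time = 361 / 1.410 = 256.112 s.
Net downstream speed = 0.813 m/s.
Drift = 0.813 × 256.112 = 208.227 m (downstream).

208.2 m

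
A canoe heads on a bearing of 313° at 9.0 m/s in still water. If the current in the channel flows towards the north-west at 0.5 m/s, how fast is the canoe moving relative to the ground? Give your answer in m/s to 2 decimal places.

Taking east as x and north as y: velocity relative to the water = (-6.582, 6.138) m/s; the water relative to ground = (-0.354, 0.354) m/s.
Velocity relative to ground = (-6.582, 6.138) + (-0.354, 0.354) = (-6.936, 6.492) m/s.
Speed = |(-6.936, 6.492)| = 9.500 m/s.

9.50 m/s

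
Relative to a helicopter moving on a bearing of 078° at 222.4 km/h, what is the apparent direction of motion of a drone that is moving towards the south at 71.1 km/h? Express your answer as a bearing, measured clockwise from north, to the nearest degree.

242°

Taking east as x and north as y: drone velocity = (0.000, -71.100) km/h; helicopter velocity = (217.540, 46.240) km/h.
Velocity of drone relative to helicopter = (0.000, -71.100) − (217.540, 46.240) = (-217.540, -117.340) km/h.
Bearing = atan2(-217.54, -117.34) = 241.66° clockwise from north.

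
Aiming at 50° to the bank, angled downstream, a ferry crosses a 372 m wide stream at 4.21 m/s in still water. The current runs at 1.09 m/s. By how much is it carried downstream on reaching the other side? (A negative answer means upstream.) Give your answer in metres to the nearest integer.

Perpendicular speed = 3.225 m/s; crossing time = 372 / 3.225 = 115.347 s.
Net downstream speed = 3.796 m/s.
Drift = 3.796 × 115.347 = 437.873 m (downstream).

438 m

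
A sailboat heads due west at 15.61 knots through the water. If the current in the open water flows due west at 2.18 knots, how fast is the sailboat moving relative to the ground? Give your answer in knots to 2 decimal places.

Taking east as x and north as y: velocity relative to the water = (-15.610, 0.000) knots; the water relative to ground = (-2.180, 0.000) knots.
Velocity relative to ground = (-15.610, 0.000) + (-2.180, 0.000) = (-17.790, 0.000) knots.
Speed = |(-17.790, 0.000)| = 17.790 knots.

17.79 knots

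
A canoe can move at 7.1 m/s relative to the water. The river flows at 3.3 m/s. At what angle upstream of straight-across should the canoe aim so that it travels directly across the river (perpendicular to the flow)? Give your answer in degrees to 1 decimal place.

27.7°

To cancel the current, the upstream component of the canoe's velocity must equal the flow: 7.1 sin θ = 3.3.
sin θ = 3.3 / 7.1 = 0.4648.
θ = arcsin(0.4648) = 27.697°.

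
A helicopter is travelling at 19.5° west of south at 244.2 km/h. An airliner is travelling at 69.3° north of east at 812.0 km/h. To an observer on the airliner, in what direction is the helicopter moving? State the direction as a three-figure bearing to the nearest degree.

200°

Taking east as x and north as y: helicopter velocity = (-81.516, -230.193) km/h; airliner velocity = (287.022, 759.581) km/h.
Velocity of helicopter relative to airliner = (-81.516, -230.193) − (287.022, 759.581) = (-368.537, -989.774) km/h.
Bearing = atan2(-368.54, -989.77) = 200.42° clockwise from north.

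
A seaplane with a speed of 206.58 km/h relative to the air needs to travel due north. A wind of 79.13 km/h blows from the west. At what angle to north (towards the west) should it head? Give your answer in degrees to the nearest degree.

23°

The wind pushes perpendicular to the desired track; the heading must have a component into the wind equal to 79.13 km/h: 206.58 sin θ = 79.13.
sin θ = 0.3830, so θ = 22.523°.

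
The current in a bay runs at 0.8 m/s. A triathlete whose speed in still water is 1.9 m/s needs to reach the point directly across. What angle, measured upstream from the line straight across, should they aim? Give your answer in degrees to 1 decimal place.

24.9°

To cancel the current, the upstream component of the triathlete's velocity must equal the flow: 1.9 sin θ = 0.8.
sin θ = 0.8 / 1.9 = 0.4211.
θ = arcsin(0.4211) = 24.901°.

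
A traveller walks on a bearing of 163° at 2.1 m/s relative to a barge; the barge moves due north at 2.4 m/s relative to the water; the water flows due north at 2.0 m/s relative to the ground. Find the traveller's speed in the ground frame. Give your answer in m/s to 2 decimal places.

2.47 m/s

In east/north components (m/s): traveller relative to barge = (0.614, -2.008); barge relative to water = (0.000, 2.400); water relative to ground = (0.000, 2.000).
Sum = (0.614, 2.392) m/s.
Speed = |(0.614, 2.392)| = 2.469 m/s.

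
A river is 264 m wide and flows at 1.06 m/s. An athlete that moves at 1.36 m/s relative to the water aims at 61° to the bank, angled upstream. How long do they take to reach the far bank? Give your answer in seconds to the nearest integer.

222 s

The component of the athlete's velocity perpendicular to the bank is 1.36 × sin 61° = 1.189 m/s.
The current is parallel to the bank, so it does not affect the crossing time.
Time = 264 / 1.189 = 221.945 s.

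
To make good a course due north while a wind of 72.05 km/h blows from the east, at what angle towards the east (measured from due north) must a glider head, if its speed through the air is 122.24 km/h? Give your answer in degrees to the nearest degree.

The wind pushes perpendicular to the desired track; the heading must have a component into the wind equal to 72.05 km/h: 122.24 sin θ = 72.05.
sin θ = 0.5894, so θ = 36.115°.

36°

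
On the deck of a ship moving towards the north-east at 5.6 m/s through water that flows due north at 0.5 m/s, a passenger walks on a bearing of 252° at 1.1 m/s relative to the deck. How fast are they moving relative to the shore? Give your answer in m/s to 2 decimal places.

5.05 m/s

In east/north components (m/s): passenger relative to ship = (-1.046, -0.340); ship relative to water = (3.960, 3.960); water relative to ground = (0.000, 0.500).
Sum = (2.914, 4.120) m/s.
Speed = |(2.914, 4.120)| = 5.046 m/s.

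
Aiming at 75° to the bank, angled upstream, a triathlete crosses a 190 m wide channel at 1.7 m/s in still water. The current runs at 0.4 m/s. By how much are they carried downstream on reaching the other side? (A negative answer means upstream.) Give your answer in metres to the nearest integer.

-5 m

Perpendicular speed = 1.642 m/s; crossing time = 190 / 1.642 = 115.707 s.
Net downstream speed = -0.040 m/s.
Drift = -0.040 × 115.707 = -4.627 m (upstream).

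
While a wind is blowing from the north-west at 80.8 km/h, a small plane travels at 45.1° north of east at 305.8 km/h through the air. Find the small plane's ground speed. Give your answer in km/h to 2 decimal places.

Taking east as x and north as y: velocity relative to the air = (215.856, 216.610) km/h; the air relative to ground = (57.134, -57.134) km/h.
Velocity relative to ground = (215.856, 216.610) + (57.134, -57.134) = (272.990, 159.476) km/h.
Speed = |(272.990, 159.476)| = 316.158 km/h.

316.16 km/h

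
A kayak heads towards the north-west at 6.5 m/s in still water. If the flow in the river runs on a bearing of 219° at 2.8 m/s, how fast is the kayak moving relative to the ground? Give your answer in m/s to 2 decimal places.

Taking east as x and north as y: velocity relative to the water = (-4.596, 4.596) m/s; the water relative to ground = (-1.762, -2.176) m/s.
Velocity relative to ground = (-4.596, 4.596) + (-1.762, -2.176) = (-6.358, 2.420) m/s.
Speed = |(-6.358, 2.420)| = 6.803 m/s.

6.80 m/s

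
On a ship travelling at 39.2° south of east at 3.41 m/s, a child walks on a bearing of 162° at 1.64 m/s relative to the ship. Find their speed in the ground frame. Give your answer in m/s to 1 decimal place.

Taking east as x and north as y: ship velocity = (2.643, -2.155) m/s; child velocity relative to ship = (0.507, -1.560) m/s.
Velocity relative to ground = (2.643, -2.155) + (0.507, -1.560) = (3.149, -3.715) m/s.
Speed = |(3.149, -3.715)| = 4.870 m/s.

4.9 m/s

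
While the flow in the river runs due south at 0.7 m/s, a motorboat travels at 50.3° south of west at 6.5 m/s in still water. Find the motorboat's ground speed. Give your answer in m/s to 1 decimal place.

Taking east as x and north as y: velocity relative to the water = (-4.152, -5.001) m/s; the water relative to ground = (0.000, -0.700) m/s.
Velocity relative to ground = (-4.152, -5.001) + (0.000, -0.700) = (-4.152, -5.701) m/s.
Speed = |(-4.152, -5.701)| = 7.053 m/s.

7.1 m/s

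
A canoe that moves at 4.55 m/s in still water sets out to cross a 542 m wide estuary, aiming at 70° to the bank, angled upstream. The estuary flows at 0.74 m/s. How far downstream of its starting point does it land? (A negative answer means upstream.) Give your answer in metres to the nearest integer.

Perpendicular speed = 4.276 m/s; crossing time = 542 / 4.276 = 126.766 s.
Net downstream speed = -0.816 m/s.
Drift = -0.816 × 126.766 = -103.465 m (upstream).

-103 m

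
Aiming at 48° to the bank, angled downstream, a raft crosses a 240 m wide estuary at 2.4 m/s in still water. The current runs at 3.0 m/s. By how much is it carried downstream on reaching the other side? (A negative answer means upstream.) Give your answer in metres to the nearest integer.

620 m

Perpendicular speed = 1.784 m/s; crossing time = 240 / 1.784 = 134.563 s.
Net downstream speed = 4.606 m/s.
Drift = 4.606 × 134.563 = 619.787 m (downstream).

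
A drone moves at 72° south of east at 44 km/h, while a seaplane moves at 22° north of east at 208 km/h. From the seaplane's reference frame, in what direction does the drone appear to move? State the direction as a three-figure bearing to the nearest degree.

Taking east as x and north as y: drone velocity = (13.597, -41.846) km/h; seaplane velocity = (192.854, 77.918) km/h.
Velocity of drone relative to seaplane = (13.597, -41.846) − (192.854, 77.918) = (-179.257, -119.765) km/h.
Bearing = atan2(-179.26, -119.76) = 236.25° clockwise from north.

236°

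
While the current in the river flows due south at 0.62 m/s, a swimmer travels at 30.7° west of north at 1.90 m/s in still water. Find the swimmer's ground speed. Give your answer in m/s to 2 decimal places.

Taking east as x and north as y: velocity relative to the water = (-0.970, 1.634) m/s; the water relative to ground = (0.000, -0.620) m/s.
Velocity relative to ground = (-0.970, 1.634) + (0.000, -0.620) = (-0.970, 1.014) m/s.
Speed = |(-0.970, 1.014)| = 1.403 m/s.

1.40 m/s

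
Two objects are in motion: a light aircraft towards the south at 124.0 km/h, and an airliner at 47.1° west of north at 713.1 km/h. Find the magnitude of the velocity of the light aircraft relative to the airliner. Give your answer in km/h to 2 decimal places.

802.67 km/h

Taking east as x and north as y: light aircraft velocity = (0.000, -124.000) km/h; airliner velocity = (-522.376, 485.422) km/h.
Velocity of light aircraft relative to airliner = (0.000, -124.000) − (-522.376, 485.422) = (522.376, -609.422) km/h.
Magnitude = |(522.376, -609.422)| = 802.666 km/h.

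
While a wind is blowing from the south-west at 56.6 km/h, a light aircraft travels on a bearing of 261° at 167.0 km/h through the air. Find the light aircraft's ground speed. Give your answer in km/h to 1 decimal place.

Taking east as x and north as y: velocity relative to the air = (-164.944, -26.125) km/h; the air relative to ground = (40.022, 40.022) km/h.
Velocity relative to ground = (-164.944, -26.125) + (40.022, 40.022) = (-124.922, 13.898) km/h.
Speed = |(-124.922, 13.898)| = 125.692 km/h.

125.7 km/h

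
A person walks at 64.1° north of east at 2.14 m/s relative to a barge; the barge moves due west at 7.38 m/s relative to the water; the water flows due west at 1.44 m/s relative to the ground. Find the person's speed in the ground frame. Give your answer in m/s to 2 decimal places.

8.12 m/s

In east/north components (m/s): person relative to barge = (0.935, 1.925); barge relative to water = (-7.380, 0.000); water relative to ground = (-1.440, 0.000).
Sum = (-7.885, 1.925) m/s.
Speed = |(-7.885, 1.925)| = 8.117 m/s.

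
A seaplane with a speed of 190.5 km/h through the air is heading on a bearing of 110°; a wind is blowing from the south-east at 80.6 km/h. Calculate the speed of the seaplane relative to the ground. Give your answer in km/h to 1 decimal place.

Taking east as x and north as y: velocity relative to the air = (179.011, -65.155) km/h; the air relative to ground = (-56.993, 56.993) km/h.
Velocity relative to ground = (179.011, -65.155) + (-56.993, 56.993) = (122.019, -8.162) km/h.
Speed = |(122.019, -8.162)| = 122.291 km/h.

122.3 km/h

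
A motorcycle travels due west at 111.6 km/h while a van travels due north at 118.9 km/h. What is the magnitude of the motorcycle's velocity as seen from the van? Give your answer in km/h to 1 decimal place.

163.1 km/h

Taking east as x and north as y: motorcycle velocity = (-111.600, 0.000) km/h; van velocity = (0.000, 118.900) km/h.
Velocity of motorcycle relative to van = (-111.600, 0.000) − (0.000, 118.900) = (-111.600, -118.900) km/h.
Magnitude = |(-111.600, -118.900)| = 163.070 km/h.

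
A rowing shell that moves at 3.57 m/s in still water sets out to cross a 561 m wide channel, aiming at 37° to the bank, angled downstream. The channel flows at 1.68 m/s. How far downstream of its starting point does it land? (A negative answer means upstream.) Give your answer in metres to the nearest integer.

1183 m

Perpendicular speed = 2.148 m/s; crossing time = 561 / 2.148 = 261.115 s.
Net downstream speed = 4.531 m/s.
Drift = 4.531 × 261.115 = 1183.145 m (downstream).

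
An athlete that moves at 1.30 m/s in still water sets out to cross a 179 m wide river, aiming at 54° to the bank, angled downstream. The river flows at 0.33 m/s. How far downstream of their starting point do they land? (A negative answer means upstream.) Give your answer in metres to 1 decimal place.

Perpendicular speed = 1.052 m/s; crossing time = 179 / 1.052 = 170.197 s.
Net downstream speed = 1.094 m/s.
Drift = 1.094 × 170.197 = 186.216 m (downstream).

186.2 m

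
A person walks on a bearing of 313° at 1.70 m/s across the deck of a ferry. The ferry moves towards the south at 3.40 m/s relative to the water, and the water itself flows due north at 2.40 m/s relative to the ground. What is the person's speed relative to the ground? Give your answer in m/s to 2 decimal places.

In east/north components (m/s): person relative to ferry = (-1.243, 1.159); ferry relative to water = (0.000, -3.400); water relative to ground = (0.000, 2.400).
Sum = (-1.243, 0.159) m/s.
Speed = |(-1.243, 0.159)| = 1.253 m/s.

1.25 m/s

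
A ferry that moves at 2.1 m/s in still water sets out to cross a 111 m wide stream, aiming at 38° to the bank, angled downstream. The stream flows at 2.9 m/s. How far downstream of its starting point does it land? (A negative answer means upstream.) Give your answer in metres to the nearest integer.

391 m

Perpendicular speed = 1.293 m/s; crossing time = 111 / 1.293 = 85.854 s.
Net downstream speed = 4.555 m/s.
Drift = 4.555 × 85.854 = 391.051 m (downstream).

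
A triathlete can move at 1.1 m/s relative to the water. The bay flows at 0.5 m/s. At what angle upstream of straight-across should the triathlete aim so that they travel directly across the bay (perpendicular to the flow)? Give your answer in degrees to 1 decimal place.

27.0°

To cancel the current, the upstream component of the triathlete's velocity must equal the flow: 1.1 sin θ = 0.5.
sin θ = 0.5 / 1.1 = 0.4545.
θ = arcsin(0.4545) = 27.036°.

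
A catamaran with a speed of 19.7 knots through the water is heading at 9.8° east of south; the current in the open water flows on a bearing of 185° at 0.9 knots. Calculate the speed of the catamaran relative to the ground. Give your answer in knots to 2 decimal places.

Taking east as x and north as y: velocity relative to the water = (3.353, -19.413) knots; the water relative to ground = (-0.078, -0.897) knots.
Velocity relative to ground = (3.353, -19.413) + (-0.078, -0.897) = (3.275, -20.309) knots.
Speed = |(3.275, -20.309)| = 20.571 knots.

20.57 knots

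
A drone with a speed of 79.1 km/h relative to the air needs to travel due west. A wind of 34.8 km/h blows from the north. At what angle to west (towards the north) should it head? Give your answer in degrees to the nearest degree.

The wind pushes perpendicular to the desired track; the heading must have a component into the wind equal to 34.8 km/h: 79.1 sin θ = 34.8.
sin θ = 0.4399, so θ = 26.101°.

26°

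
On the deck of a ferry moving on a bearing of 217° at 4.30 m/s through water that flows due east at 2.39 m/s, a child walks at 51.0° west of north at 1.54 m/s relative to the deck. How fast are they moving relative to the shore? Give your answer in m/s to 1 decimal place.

2.8 m/s

In east/north components (m/s): child relative to ferry = (-1.197, 0.969); ferry relative to water = (-2.588, -3.434); water relative to ground = (2.390, 0.000).
Sum = (-1.395, -2.465) m/s.
Speed = |(-1.395, -2.465)| = 2.832 m/s.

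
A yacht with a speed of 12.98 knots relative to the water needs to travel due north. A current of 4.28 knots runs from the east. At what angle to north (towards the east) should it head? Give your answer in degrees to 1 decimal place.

The current pushes perpendicular to the desired track; the heading must have a component into the current equal to 4.28 knots: 12.98 sin θ = 4.28.
sin θ = 0.3297, so θ = 19.253°.

19.3°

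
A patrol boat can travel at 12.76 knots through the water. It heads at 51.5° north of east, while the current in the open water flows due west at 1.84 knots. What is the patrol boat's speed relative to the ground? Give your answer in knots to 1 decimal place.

11.7 knots

Taking east as x and north as y: velocity relative to the water = (7.943, 9.986) knots; the water relative to ground = (-1.840, 0.000) knots.
Velocity relative to ground = (7.943, 9.986) + (-1.840, 0.000) = (6.103, 9.986) knots.
Speed = |(6.103, 9.986)| = 11.703 knots.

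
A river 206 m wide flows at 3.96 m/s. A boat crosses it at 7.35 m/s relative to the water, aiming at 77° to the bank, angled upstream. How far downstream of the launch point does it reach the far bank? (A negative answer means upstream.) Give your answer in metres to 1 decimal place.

66.3 m

Perpendicular speed = 7.162 m/s; crossing time = 206 / 7.162 = 28.764 s.
Net downstream speed = 2.307 m/s.
Drift = 2.307 × 28.764 = 66.348 m (downstream).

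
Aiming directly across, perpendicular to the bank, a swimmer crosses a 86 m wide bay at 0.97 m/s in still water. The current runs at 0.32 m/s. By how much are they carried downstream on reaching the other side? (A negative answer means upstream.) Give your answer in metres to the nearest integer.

28 m

Perpendicular speed = 0.970 m/s; crossing time = 86 / 0.970 = 88.660 s.
Net downstream speed = 0.320 m/s.
Drift = 0.320 × 88.660 = 28.371 m (downstream).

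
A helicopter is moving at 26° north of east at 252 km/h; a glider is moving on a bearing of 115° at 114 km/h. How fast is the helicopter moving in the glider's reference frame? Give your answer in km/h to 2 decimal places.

200.85 km/h

Taking east as x and north as y: helicopter velocity = (226.496, 110.470) km/h; glider velocity = (103.319, -48.178) km/h.
Velocity of helicopter relative to glider = (226.496, 110.470) − (103.319, -48.178) = (123.177, 158.648) km/h.
Magnitude = |(123.177, 158.648)| = 200.853 km/h.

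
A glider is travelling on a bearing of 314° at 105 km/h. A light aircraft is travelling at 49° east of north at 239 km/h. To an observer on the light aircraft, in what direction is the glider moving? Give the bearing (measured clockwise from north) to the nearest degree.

252°

Taking east as x and north as y: glider velocity = (-75.531, 72.939) km/h; light aircraft velocity = (180.376, 156.798) km/h.
Velocity of glider relative to light aircraft = (-75.531, 72.939) − (180.376, 156.798) = (-255.906, -83.859) km/h.
Bearing = atan2(-255.91, -83.86) = 251.86° clockwise from north.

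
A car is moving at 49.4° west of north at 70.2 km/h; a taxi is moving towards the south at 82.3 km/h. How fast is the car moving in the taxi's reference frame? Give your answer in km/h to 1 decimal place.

Taking east as x and north as y: car velocity = (-53.301, 45.684) km/h; taxi velocity = (0.000, -82.300) km/h.
Velocity of car relative to taxi = (-53.301, 45.684) − (0.000, -82.300) = (-53.301, 127.984) km/h.
Magnitude = |(-53.301, 127.984)| = 138.640 km/h.

138.6 km/h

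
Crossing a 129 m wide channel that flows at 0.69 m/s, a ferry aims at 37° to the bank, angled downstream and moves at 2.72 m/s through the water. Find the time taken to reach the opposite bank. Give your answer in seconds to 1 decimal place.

The component of the ferry's velocity perpendicular to the bank is 2.72 × sin 37° = 1.637 m/s.
The current is parallel to the bank, so it does not affect the crossing time.
Time = 129 / 1.637 = 78.806 s.

78.8 s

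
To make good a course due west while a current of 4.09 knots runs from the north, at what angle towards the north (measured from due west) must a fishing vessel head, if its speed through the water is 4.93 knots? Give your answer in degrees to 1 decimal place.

The current pushes perpendicular to the desired track; the heading must have a component into the current equal to 4.09 knots: 4.93 sin θ = 4.09.
sin θ = 0.8296, so θ = 56.059°.

56.1°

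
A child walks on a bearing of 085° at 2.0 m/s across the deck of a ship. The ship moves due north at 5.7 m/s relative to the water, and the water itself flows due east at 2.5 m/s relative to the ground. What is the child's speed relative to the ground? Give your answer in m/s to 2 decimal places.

7.40 m/s

In east/north components (m/s): child relative to ship = (1.992, 0.174); ship relative to water = (0.000, 5.700); water relative to ground = (2.500, 0.000).
Sum = (4.492, 5.874) m/s.
Speed = |(4.492, 5.874)| = 7.395 m/s.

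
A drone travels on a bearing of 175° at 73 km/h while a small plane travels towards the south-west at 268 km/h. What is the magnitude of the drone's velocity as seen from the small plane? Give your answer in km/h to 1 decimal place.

228.0 km/h

Taking east as x and north as y: drone velocity = (6.362, -72.722) km/h; small plane velocity = (-189.505, -189.505) km/h.
Velocity of drone relative to small plane = (6.362, -72.722) − (-189.505, -189.505) = (195.867, 116.782) km/h.
Magnitude = |(195.867, 116.782)| = 228.039 km/h.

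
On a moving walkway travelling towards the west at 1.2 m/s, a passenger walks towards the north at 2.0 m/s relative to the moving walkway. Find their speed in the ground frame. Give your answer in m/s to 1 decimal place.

2.3 m/s

Taking east as x and north as y: moving walkway velocity = (-1.200, 0.000) m/s; passenger velocity relative to moving walkway = (0.000, 2.000) m/s.
Velocity relative to ground = (-1.200, 0.000) + (0.000, 2.000) = (-1.200, 2.000) m/s.
Speed = |(-1.200, 2.000)| = 2.332 m/s.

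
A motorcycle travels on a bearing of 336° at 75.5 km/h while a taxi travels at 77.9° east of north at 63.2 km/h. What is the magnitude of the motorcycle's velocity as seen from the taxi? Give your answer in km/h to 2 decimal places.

Taking east as x and north as y: motorcycle velocity = (-30.709, 68.973) km/h; taxi velocity = (61.796, 13.248) km/h.
Velocity of motorcycle relative to taxi = (-30.709, 68.973) − (61.796, 13.248) = (-92.505, 55.725) km/h.
Magnitude = |(-92.505, 55.725)| = 107.992 km/h.

107.99 km/h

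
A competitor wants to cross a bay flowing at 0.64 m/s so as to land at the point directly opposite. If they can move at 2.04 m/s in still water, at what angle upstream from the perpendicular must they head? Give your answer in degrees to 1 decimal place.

18.3°

To cancel the current, the upstream component of the competitor's velocity must equal the flow: 2.04 sin θ = 0.64.
sin θ = 0.64 / 2.04 = 0.3137.
θ = arcsin(0.3137) = 18.284°.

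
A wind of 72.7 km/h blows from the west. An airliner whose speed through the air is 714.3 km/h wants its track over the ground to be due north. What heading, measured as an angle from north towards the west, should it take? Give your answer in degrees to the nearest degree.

The wind pushes perpendicular to the desired track; the heading must have a component into the wind equal to 72.7 km/h: 714.3 sin θ = 72.7.
sin θ = 0.1018, so θ = 5.842°.

6°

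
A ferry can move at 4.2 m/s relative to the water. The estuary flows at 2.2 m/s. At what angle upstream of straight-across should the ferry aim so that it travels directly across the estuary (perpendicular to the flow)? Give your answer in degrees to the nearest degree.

32°

To cancel the current, the upstream component of the ferry's velocity must equal the flow: 4.2 sin θ = 2.2.
sin θ = 2.2 / 4.2 = 0.5238.
θ = arcsin(0.5238) = 31.588°.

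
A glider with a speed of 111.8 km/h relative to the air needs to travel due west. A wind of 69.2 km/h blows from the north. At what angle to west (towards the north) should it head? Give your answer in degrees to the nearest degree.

38°

The wind pushes perpendicular to the desired track; the heading must have a component into the wind equal to 69.2 km/h: 111.8 sin θ = 69.2.
sin θ = 0.6190, so θ = 38.240°.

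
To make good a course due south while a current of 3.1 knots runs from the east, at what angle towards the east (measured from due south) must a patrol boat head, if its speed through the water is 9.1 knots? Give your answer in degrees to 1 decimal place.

19.9°

The current pushes perpendicular to the desired track; the heading must have a component into the current equal to 3.1 knots: 9.1 sin θ = 3.1.
sin θ = 0.3407, so θ = 19.917°.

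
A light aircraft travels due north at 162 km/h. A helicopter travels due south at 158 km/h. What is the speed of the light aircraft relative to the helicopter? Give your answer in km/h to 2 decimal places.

Taking east as x and north as y: light aircraft velocity = (0.000, 162.000) km/h; helicopter velocity = (0.000, -158.000) km/h.
Velocity of light aircraft relative to helicopter = (0.000, 162.000) − (0.000, -158.000) = (0.000, 320.000) km/h.
Magnitude = |(0.000, 320.000)| = 320.000 km/h.

320.00 km/h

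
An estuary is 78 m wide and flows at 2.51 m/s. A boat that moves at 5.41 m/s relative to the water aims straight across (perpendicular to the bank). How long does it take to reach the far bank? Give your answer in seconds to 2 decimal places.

The component of the boat's velocity perpendicular to the bank is 5.41 m/s.
The current is parallel to the bank, so it does not affect the crossing time.
Time = 78 / 5.410 = 14.418 s.

14.42 s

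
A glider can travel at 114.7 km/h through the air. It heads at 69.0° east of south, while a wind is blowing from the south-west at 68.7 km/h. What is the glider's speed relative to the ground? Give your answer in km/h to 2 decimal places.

155.84 km/h

Taking east as x and north as y: velocity relative to the air = (107.082, -41.105) km/h; the air relative to ground = (48.578, 48.578) km/h.
Velocity relative to ground = (107.082, -41.105) + (48.578, 48.578) = (155.660, 7.473) km/h.
Speed = |(155.660, 7.473)| = 155.839 km/h.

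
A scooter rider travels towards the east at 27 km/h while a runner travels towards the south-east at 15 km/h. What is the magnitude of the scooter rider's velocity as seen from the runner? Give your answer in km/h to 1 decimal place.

Taking east as x and north as y: scooter rider velocity = (27.000, 0.000) km/h; runner velocity = (10.607, -10.607) km/h.
Velocity of scooter rider relative to runner = (27.000, 0.000) − (10.607, -10.607) = (16.393, 10.607) km/h.
Magnitude = |(16.393, 10.607)| = 19.525 km/h.

19.5 km/h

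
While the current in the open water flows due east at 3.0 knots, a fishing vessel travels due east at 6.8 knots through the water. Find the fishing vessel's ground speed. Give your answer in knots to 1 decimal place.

9.8 knots

Taking east as x and north as y: velocity relative to the water = (6.800, 0.000) knots; the water relative to ground = (3.000, 0.000) knots.
Velocity relative to ground = (6.800, 0.000) + (3.000, 0.000) = (9.800, 0.000) knots.
Speed = |(9.800, 0.000)| = 9.800 knots.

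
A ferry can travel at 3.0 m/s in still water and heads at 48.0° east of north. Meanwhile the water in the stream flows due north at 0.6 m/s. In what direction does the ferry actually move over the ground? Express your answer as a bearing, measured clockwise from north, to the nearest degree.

Taking east as x and north as y: velocity relative to the water = (2.229, 2.007) m/s; the water relative to ground = (0.000, 0.600) m/s.
Velocity relative to ground = (2.229, 2.007) + (0.000, 0.600) = (2.229, 2.607) m/s.
Bearing = atan2(2.23, 2.61) = 40.53° clockwise from north.

041°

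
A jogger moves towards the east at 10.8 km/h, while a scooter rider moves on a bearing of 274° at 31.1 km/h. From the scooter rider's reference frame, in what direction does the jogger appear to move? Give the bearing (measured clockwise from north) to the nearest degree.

093°

Taking east as x and north as y: jogger velocity = (10.800, 0.000) km/h; scooter rider velocity = (-31.024, 2.169) km/h.
Velocity of jogger relative to scooter rider = (10.800, 0.000) − (-31.024, 2.169) = (41.824, -2.169) km/h.
Bearing = atan2(41.82, -2.17) = 92.97° clockwise from north.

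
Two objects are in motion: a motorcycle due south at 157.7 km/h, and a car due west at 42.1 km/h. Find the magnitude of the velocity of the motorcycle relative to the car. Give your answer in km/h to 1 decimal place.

163.2 km/h

Taking east as x and north as y: motorcycle velocity = (0.000, -157.700) km/h; car velocity = (-42.100, 0.000) km/h.
Velocity of motorcycle relative to car = (0.000, -157.700) − (-42.100, 0.000) = (42.100, -157.700) km/h.
Magnitude = |(42.100, -157.700)| = 163.223 km/h.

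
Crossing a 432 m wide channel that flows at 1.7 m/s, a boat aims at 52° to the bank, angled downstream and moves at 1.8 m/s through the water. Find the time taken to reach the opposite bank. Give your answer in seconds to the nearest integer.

The component of the boat's velocity perpendicular to the bank is 1.8 × sin 52° = 1.418 m/s.
The flow acts along the bank and has no component across it.
Time = 432 / 1.418 = 304.564 s.

305 s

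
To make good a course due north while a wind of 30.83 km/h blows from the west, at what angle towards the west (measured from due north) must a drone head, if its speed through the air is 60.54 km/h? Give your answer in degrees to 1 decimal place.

30.6°

The wind pushes perpendicular to the desired track; the heading must have a component into the wind equal to 30.83 km/h: 60.54 sin θ = 30.83.
sin θ = 0.5093, so θ = 30.614°.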